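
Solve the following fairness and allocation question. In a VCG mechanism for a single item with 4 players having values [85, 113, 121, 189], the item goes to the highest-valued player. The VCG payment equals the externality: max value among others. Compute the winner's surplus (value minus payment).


Step 1: The winner is the agent with the highest value: agent 3 with value 189
Step 2: Values of other agents: [85, 113, 121]
Step 3: VCG payment = max of others' values = 121
Step 4: Surplus = 189 - 121 = 68

68


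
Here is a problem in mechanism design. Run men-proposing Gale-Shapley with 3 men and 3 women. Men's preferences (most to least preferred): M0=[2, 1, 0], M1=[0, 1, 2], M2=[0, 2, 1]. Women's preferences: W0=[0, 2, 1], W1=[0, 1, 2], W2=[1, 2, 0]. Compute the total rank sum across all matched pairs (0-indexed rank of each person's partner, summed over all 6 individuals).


Step 1: Run Gale-Shapley (men propose, women hold best offer):
  M0 proposes to W2; she accepts
  M1 proposes to W0; she accepts
  M2 proposes to W0; she switches from M1
  M1 proposes to W1; she accepts
Step 2: Final matching: W0-M2, W1-M1, W2-M0
Step 3: 0-indexed ranks (man's rank of his match, then woman's): 0 + 1 + 1 + 1 + 0 + 2
Step 4: Total rank sum = 5

5


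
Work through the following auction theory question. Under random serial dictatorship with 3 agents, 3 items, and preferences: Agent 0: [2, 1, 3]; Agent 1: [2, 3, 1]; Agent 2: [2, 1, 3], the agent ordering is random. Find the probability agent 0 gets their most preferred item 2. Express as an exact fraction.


Step 1: Agent 0 wants item 2
Step 2: There are 6 possible orderings of agents
Step 3: In 2 orderings, agent 0 gets item 2
Step 4: Probability = 2/6 = 1/3

1/3


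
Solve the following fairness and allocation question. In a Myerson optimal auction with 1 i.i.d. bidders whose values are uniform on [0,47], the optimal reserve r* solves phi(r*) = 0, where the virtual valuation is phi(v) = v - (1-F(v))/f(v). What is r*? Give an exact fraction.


Step 1: For U[0,47], F(v) = v/47 and f(v) = 1/47
Step 2: phi(v) = v - (1 - v/47)/(1/47) = v - (47 - v) = 2v - 47
Step 3: Set phi(r*) = 0: 2r* - 47 = 0
Step 4: r* = 47/2 (the number of bidders n = 1 does not enter)

47/2


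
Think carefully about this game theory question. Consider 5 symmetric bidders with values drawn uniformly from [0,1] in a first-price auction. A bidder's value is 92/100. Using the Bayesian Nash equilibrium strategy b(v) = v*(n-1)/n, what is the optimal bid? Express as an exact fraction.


Step 1: The symmetric BNE bidding function is b(v) = v * (n-1) / n
Step 2: Substitute v = 23/25 and n = 5
Step 3: b = 23/25 * 4/5
Step 4: b = 92/125

92/125


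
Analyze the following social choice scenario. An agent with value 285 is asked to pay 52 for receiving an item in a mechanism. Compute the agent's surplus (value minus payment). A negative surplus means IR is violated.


Step 1: Surplus = value - payment = 285 - 52 = 233
Step 2: IR is satisfied (surplus >= 0)

233


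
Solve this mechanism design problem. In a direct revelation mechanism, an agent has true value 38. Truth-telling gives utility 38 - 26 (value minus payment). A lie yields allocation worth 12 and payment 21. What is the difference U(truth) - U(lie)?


Step 1: U(truth) = value - payment = 38 - 26 = 12
Step 2: U(lie) = allocation - payment = 12 - 21 = -9
Step 3: IC gap = 12 - (-9) = 21

21


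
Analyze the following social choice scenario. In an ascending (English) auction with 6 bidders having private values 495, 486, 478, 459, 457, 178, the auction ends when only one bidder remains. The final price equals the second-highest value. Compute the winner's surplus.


Step 1: Identify the highest value: 495
Step 2: Identify the second-highest value: 486
Step 3: The final price = second-highest value = 486
Step 4: Surplus = 495 - 486 = 9

9


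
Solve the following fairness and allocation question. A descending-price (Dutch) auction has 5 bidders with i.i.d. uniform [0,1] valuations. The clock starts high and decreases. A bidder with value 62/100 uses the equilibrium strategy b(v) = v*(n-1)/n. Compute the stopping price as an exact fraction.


Step 1: Dutch auctions are strategically equivalent to first-price auctions
Step 2: The equilibrium bid is b(v) = v*(n-1)/n
Step 3: b = 31/50 * 4/5
Step 4: b = 62/125

62/125


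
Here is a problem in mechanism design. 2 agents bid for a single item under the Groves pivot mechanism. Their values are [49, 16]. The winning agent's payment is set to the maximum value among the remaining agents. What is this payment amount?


Step 1: The efficient winner is agent 0 with value 49
Step 2: Other agents' values: [16]
Step 3: Pivot payment = max(others) = 16
Step 4: The winner pays 16

16


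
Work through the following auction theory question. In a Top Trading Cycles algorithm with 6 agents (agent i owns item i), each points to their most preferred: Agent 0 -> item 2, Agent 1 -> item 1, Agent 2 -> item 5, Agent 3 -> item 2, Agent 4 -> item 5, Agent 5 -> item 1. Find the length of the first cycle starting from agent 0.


Step 1: Trace the pointer graph from agent 0: 0 -> 2 -> 5 -> 1 -> 1
Step 2: A cycle is detected when we revisit agent 1
Step 3: The cycle is: 1 -> 1
Step 4: Cycle length = 1

1


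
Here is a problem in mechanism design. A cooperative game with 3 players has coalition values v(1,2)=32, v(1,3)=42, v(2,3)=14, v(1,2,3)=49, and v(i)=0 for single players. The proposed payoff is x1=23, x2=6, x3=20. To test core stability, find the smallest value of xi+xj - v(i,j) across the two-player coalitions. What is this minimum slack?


Step 1: Slack for coalition (1,2): x1+x2 - v12 = 29 - 32 = -3
Step 2: Slack for coalition (1,3): x1+x3 - v13 = 43 - 42 = 1
Step 3: Slack for coalition (2,3): x2+x3 - v23 = 26 - 14 = 12
Step 4: Minimum slack = min(-3, 1, 12) = -3, attained by (1,2); coalition (1,2) can block (slack < 0), so the allocation is not in the core

-3


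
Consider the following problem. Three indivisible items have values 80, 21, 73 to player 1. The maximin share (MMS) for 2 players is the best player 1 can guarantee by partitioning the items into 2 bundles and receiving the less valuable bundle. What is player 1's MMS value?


Step 1: Item values = 80, 21, 73
Step 2: Enumerate all 2-bundle partitions and take the smaller bundle:
  Partition 1: {80} vs {21,73} -> bundles 80, 94; min = 80
  Partition 2: {21} vs {80,73} -> bundles 21, 153; min = 21
  Partition 3: {73} vs {80,21} -> bundles 73, 101; min = 73
Step 3: MMS = max(80, 21, 73) = 80

80


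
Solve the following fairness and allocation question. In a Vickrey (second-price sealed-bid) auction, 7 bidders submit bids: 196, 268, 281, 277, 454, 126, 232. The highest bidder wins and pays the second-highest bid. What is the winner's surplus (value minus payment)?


Step 1: Sort bids in descending order: 454, 281, 277, 268, 232, 196, 126
Step 2: The winning bid is the highest: 454
Step 3: The payment equals the second-highest bid: 281
Step 4: Surplus = winner's bid - payment = 454 - 281 = 173

173


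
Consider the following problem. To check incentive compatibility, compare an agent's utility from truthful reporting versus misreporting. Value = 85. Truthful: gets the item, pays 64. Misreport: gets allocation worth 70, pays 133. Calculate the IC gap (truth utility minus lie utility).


Step 1: U(truth) = value - payment = 85 - 64 = 21
Step 2: U(lie) = allocation - payment = 70 - 133 = -63
Step 3: IC gap = 21 - (-63) = 84

84


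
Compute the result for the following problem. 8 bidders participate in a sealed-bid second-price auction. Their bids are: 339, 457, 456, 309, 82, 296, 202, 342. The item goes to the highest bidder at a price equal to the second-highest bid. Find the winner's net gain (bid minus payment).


Step 1: Sort bids in descending order: 457, 456, 342, 339, 309, 296, 202, 82
Step 2: The winning bid is the highest: 457
Step 3: The payment equals the second-highest bid: 456
Step 4: Surplus = winner's bid - payment = 457 - 456 = 1

1


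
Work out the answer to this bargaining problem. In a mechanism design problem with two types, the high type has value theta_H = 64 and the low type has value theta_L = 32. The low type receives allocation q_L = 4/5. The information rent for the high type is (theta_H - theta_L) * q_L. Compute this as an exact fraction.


Step 1: theta_H - theta_L = 64 - 32 = 32
Step 2: Information rent = (theta_H - theta_L) * q_L
Step 3: = 32 * 4/5
Step 4: = 128/5

128/5


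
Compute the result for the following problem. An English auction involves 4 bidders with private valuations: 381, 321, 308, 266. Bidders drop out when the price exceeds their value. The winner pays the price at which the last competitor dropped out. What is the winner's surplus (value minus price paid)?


Step 1: Identify the highest value: 381
Step 2: Identify the second-highest value: 321
Step 3: The final price = second-highest value = 321
Step 4: Surplus = 381 - 321 = 60

60


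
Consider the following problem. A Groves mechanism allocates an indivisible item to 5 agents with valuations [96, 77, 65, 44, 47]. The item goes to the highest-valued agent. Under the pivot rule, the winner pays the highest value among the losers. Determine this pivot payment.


Step 1: The efficient winner is agent 0 with value 96
Step 2: Other agents' values: [77, 65, 44, 47]
Step 3: Pivot payment = max(others) = 77
Step 4: The winner pays 77

77


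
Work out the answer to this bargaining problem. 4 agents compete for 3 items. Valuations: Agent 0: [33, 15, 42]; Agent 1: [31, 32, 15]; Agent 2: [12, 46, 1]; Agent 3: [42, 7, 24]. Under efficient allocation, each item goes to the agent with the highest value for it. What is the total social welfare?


Step 1: For each item, find the maximum value among all agents.
Step 2: Item 0 -> Agent 3 (value 42)
Step 3: Item 1 -> Agent 2 (value 46)
Step 4: Item 2 -> Agent 0 (value 42)
Step 5: Total welfare = 42 + 46 + 42 = 130

130


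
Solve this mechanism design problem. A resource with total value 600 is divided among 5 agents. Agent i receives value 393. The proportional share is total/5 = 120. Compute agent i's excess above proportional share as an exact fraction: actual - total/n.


Step 1: Proportional share = 600/5 = 120
Step 2: Agent's actual allocation = 393
Step 3: Excess = 393 - 120 = 273

273


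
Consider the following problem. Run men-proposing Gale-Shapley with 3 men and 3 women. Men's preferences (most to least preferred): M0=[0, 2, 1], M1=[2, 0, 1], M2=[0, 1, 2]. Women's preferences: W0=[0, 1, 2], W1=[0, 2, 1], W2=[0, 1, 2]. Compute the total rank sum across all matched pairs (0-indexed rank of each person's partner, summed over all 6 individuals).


Step 1: Run Gale-Shapley (men propose, women hold best offer):
  M0 proposes to W0; she accepts
  M1 proposes to W2; she accepts
  M2 proposes to W0; rejected
  M2 proposes to W1; she accepts
Step 2: Final matching: W0-M0, W1-M2, W2-M1
Step 3: 0-indexed ranks (man's rank of his match, then woman's): 0 + 0 + 1 + 1 + 0 + 1
Step 4: Total rank sum = 3

3


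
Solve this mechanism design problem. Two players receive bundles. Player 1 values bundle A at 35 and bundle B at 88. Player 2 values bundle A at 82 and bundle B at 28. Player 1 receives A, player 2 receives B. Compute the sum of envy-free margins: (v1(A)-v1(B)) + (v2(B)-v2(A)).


Step 1: Player 1's margin = v1(A) - v1(B) = 35 - 88 = -53
Step 2: Player 2's margin = v2(B) - v2(A) = 28 - 82 = -54
Step 3: Total margin = -53 + -54 = -107

-107


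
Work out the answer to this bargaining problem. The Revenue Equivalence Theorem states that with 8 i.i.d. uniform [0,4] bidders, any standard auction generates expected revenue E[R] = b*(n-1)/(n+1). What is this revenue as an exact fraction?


Step 1: By Revenue Equivalence, expected revenue = b*(n-1)/(n+1)
Step 2: Substituting n = 8, b = 4
Step 3: Revenue = 4*(8-1)/(8+1) = 4*7/9
Step 4: Revenue = 28/9

28/9


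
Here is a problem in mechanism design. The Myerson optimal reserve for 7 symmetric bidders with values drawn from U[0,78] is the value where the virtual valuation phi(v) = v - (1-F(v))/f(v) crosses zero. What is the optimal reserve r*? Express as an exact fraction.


Step 1: For U[0,78], F(v) = v/78 and f(v) = 1/78
Step 2: phi(v) = v - (1 - v/78)/(1/78) = v - (78 - v) = 2v - 78
Step 3: Set phi(r*) = 0: 2r* - 78 = 0
Step 4: r* = 78/2 = 39 (the number of bidders n = 7 does not enter)

39


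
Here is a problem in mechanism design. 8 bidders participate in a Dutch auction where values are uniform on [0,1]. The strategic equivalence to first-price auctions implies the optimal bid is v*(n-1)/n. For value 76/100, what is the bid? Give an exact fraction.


Step 1: Dutch auctions are strategically equivalent to first-price auctions
Step 2: The equilibrium bid is b(v) = v*(n-1)/n
Step 3: b = 19/25 * 7/8
Step 4: b = 133/200

133/200


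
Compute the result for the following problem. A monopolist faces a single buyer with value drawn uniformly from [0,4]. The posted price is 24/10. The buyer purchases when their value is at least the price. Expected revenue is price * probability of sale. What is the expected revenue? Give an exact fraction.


Step 1: Posted price r = 12/5, value support [0,4]
Step 2: P(v >= r) = (4 - 12/5)/4 = 2/5
Step 3: Expected revenue = r * P(v >= r) = 12/5 * 2/5
Step 4: Revenue = 24/25

24/25


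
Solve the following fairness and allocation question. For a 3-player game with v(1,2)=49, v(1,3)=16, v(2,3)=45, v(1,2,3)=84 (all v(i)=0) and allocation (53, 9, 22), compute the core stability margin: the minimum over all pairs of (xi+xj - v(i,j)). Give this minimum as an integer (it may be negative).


Step 1: Slack for coalition (1,2): x1+x2 - v12 = 62 - 49 = 13
Step 2: Slack for coalition (1,3): x1+x3 - v13 = 75 - 16 = 59
Step 3: Slack for coalition (2,3): x2+x3 - v23 = 31 - 45 = -14
Step 4: Minimum slack = min(13, 59, -14) = -14, attained by (2,3); coalition (2,3) can block (slack < 0), so the allocation is not in the core

-14


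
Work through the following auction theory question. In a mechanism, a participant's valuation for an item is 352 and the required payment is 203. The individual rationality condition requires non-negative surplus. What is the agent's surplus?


Step 1: Surplus = value - payment = 352 - 203 = 149
Step 2: IR is satisfied (surplus >= 0)

149


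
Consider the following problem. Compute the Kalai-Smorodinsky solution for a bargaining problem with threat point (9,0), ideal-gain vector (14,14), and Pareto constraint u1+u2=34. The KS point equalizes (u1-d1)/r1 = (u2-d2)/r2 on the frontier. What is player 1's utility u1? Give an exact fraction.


Step 1: At the KS point, (u1-d1)/r1 = (u2-d2)/r2 = t and u1+u2 = 34
Step 2: u1 = d1 + r1*t and u2 = d2 + r2*t, so (d1 + r1*t) + (d2 + r2*t) = 34
Step 3: t = (34 - 9 - 0)/(14 + 14) = 25/28
Step 4: u1 = d1 + r1*t = 9 + 14 * 25/28 = 43/2
Step 5: (Check: u2 = d2 + r2*t = 25/2; u1+u2 = 43/2 + 25/2 = 34, on the frontier.)

43/2


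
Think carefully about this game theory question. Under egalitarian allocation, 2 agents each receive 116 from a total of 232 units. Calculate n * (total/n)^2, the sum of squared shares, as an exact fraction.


Step 1: Each agent's share = 232/2 = 116
Step 2: Square of each share = (116)^2 = 13456
Step 3: Sum of squares = 2 * 13456 = 26912

26912


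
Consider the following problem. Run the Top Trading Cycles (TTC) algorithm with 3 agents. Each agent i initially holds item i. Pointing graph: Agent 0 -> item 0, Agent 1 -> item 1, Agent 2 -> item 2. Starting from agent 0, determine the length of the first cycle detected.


Step 1: Trace the pointer graph from agent 0: 0 -> 0
Step 2: A cycle is detected when we revisit agent 0
Step 3: The cycle is: 0 -> 0
Step 4: Cycle length = 1

1


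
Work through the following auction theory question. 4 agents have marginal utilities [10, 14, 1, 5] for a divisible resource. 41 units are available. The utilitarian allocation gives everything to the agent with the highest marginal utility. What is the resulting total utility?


Step 1: The marginal utilities are [10, 14, 1, 5]
Step 2: The highest marginal utility is 14
Step 3: All 41 units go to that agent
Step 4: Total utility = 14 * 41 = 574

574


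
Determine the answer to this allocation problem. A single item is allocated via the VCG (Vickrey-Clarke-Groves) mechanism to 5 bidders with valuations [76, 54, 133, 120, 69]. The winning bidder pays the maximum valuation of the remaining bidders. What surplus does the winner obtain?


Step 1: The winner is the agent with the highest value: agent 2 with value 133
Step 2: Values of other agents: [76, 54, 120, 69]
Step 3: VCG payment = max of others' values = 120
Step 4: Surplus = 133 - 120 = 13

13


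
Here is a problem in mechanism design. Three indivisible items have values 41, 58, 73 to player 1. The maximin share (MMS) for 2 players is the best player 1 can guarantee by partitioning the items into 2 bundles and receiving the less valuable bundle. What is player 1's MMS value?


Step 1: Item values = 41, 58, 73
Step 2: Enumerate all 2-bundle partitions and take the smaller bundle:
  Partition 1: {41} vs {58,73} -> bundles 41, 131; min = 41
  Partition 2: {58} vs {41,73} -> bundles 58, 114; min = 58
  Partition 3: {73} vs {41,58} -> bundles 73, 99; min = 73
Step 3: MMS = max(41, 58, 73) = 73

73


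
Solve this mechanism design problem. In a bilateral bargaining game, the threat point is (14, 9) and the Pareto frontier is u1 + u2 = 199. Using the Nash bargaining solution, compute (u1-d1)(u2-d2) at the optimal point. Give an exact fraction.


Step 1: The Nash solution splits surplus symmetrically above the disagreement point
Step 2: u1 = (total + d1 - d2)/2 = (199 + 14 - 9)/2 = 102
Step 3: u2 = (total - d1 + d2)/2 = (199 - 14 + 9)/2 = 97
Step 4: Nash product = (102 - 14) * (97 - 9)
Step 5: = 88 * 88 = 7744

7744


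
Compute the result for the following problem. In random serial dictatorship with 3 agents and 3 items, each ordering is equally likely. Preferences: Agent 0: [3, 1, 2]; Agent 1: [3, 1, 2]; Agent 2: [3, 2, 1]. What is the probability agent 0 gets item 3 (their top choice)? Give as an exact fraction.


Step 1: Agent 0 wants item 3
Step 2: There are 6 possible orderings of agents
Step 3: In 2 orderings, agent 0 gets item 3
Step 4: Probability = 2/6 = 1/3

1/3


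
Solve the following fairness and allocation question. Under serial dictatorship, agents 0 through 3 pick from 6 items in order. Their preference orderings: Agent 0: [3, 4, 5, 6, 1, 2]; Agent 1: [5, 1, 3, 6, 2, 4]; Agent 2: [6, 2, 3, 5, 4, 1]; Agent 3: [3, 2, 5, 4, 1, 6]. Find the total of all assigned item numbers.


Step 1: Agent 0 picks item 3
Step 2: Agent 1 picks item 5
Step 3: Agent 2 picks item 6
Step 4: Agent 3 picks item 2
Step 5: Sum = 3 + 5 + 6 + 2 = 16

16


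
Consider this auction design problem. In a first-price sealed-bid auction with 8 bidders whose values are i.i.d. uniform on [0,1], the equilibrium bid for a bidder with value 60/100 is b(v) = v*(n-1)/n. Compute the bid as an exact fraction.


Step 1: The symmetric BNE bidding function is b(v) = v * (n-1) / n
Step 2: Substitute v = 3/5 and n = 8
Step 3: b = 3/5 * 7/8
Step 4: b = 21/40

21/40


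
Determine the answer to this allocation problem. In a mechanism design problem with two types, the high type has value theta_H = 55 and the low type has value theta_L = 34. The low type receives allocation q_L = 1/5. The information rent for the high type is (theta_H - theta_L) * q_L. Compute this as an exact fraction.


Step 1: theta_H - theta_L = 55 - 34 = 21
Step 2: Information rent = (theta_H - theta_L) * q_L
Step 3: = 21 * 1/5
Step 4: = 21/5

21/5


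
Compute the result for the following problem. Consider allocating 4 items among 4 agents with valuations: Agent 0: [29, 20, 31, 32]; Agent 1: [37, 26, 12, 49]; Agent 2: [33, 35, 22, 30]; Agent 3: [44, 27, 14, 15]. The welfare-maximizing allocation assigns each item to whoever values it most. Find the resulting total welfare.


Step 1: For each item, find the maximum value among all agents.
Step 2: Item 0 -> Agent 3 (value 44)
Step 3: Item 1 -> Agent 2 (value 35)
Step 4: Item 2 -> Agent 0 (value 31)
Step 5: Item 3 -> Agent 1 (value 49)
Step 6: Total welfare = 44 + 35 + 31 + 49 = 159

159


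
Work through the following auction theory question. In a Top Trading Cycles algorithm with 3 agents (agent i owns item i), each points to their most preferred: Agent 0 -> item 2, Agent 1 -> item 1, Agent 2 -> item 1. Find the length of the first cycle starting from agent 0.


Step 1: Trace the pointer graph from agent 0: 0 -> 2 -> 1 -> 1
Step 2: A cycle is detected when we revisit agent 1
Step 3: The cycle is: 1 -> 1
Step 4: Cycle length = 1

1


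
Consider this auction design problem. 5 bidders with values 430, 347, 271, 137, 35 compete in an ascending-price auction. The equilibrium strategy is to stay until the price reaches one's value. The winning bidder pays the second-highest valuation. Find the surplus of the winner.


Step 1: Identify the highest value: 430
Step 2: Identify the second-highest value: 347
Step 3: The final price = second-highest value = 347
Step 4: Surplus = 430 - 347 = 83

83


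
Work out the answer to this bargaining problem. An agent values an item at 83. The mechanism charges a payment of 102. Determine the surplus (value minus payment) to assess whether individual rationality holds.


Step 1: Surplus = value - payment = 83 - 102 = -19
Step 2: IR is violated (surplus < 0)

-19


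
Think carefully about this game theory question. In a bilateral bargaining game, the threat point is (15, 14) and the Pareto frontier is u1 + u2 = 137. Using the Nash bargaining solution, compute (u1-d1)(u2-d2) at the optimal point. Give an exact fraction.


Step 1: The Nash solution splits surplus symmetrically above the disagreement point
Step 2: u1 = (total + d1 - d2)/2 = (137 + 15 - 14)/2 = 69
Step 3: u2 = (total - d1 + d2)/2 = (137 - 15 + 14)/2 = 68
Step 4: Nash product = (69 - 15) * (68 - 14)
Step 5: = 54 * 54 = 2916

2916


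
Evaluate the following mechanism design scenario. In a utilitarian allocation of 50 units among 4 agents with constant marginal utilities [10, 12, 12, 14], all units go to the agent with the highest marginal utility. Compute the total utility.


Step 1: The marginal utilities are [10, 12, 12, 14]
Step 2: The highest marginal utility is 14
Step 3: All 50 units go to that agent
Step 4: Total utility = 14 * 50 = 700

700


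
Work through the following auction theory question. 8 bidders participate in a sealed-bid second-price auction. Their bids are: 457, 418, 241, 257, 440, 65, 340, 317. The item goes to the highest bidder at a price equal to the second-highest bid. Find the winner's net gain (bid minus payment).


Step 1: Sort bids in descending order: 457, 440, 418, 340, 317, 257, 241, 65
Step 2: The winning bid is the highest: 457
Step 3: The payment equals the second-highest bid: 440
Step 4: Surplus = winner's bid - payment = 457 - 440 = 17

17


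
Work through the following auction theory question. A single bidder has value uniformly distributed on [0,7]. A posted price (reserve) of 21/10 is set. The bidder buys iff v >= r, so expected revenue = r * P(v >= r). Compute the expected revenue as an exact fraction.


Step 1: Posted price r = 21/10, value support [0,7]
Step 2: P(v >= r) = (7 - 21/10)/7 = 7/10
Step 3: Expected revenue = r * P(v >= r) = 21/10 * 7/10
Step 4: Revenue = 147/100

147/100


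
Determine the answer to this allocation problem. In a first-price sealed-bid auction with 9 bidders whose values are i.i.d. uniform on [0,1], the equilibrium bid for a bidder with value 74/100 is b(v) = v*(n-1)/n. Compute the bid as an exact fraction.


Step 1: The symmetric BNE bidding function is b(v) = v * (n-1) / n
Step 2: Substitute v = 37/50 and n = 9
Step 3: b = 37/50 * 8/9
Step 4: b = 148/225

148/225


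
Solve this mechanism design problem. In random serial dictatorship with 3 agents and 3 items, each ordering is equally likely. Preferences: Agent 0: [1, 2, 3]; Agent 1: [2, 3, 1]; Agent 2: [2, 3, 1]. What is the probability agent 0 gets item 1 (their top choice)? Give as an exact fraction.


Step 1: Agent 0 wants item 1
Step 2: There are 6 possible orderings of agents
Step 3: In 6 orderings, agent 0 gets item 1
Step 4: Probability = 6/6 = 1

1


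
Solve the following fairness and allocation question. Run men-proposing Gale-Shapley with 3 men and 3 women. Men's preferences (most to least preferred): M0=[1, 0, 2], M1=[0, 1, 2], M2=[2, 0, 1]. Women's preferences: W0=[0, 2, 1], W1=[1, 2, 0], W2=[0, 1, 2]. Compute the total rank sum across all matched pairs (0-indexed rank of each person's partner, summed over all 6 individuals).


Step 1: Run Gale-Shapley (men propose, women hold best offer):
  M0 proposes to W1; she accepts
  M1 proposes to W0; she accepts
  M2 proposes to W2; she accepts
Step 2: Final matching: W0-M1, W1-M0, W2-M2
Step 3: 0-indexed ranks (man's rank of his match, then woman's): 0 + 2 + 0 + 2 + 0 + 2
Step 4: Total rank sum = 6

6


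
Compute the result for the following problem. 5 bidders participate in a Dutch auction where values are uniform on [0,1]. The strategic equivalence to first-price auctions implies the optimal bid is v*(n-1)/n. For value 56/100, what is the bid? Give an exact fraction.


Step 1: Dutch auctions are strategically equivalent to first-price auctions
Step 2: The equilibrium bid is b(v) = v*(n-1)/n
Step 3: b = 14/25 * 4/5
Step 4: b = 56/125

56/125


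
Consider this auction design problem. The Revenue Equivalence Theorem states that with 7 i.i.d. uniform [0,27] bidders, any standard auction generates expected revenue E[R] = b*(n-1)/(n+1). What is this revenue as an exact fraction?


Step 1: By Revenue Equivalence, expected revenue = b*(n-1)/(n+1)
Step 2: Substituting n = 7, b = 27
Step 3: Revenue = 27*(7-1)/(7+1) = 27*6/8
Step 4: Revenue = 162/8 = 81/4

81/4


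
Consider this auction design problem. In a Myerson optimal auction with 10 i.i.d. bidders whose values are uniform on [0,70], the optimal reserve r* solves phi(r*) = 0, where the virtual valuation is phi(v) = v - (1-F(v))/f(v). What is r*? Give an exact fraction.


Step 1: For U[0,70], F(v) = v/70 and f(v) = 1/70
Step 2: phi(v) = v - (1 - v/70)/(1/70) = v - (70 - v) = 2v - 70
Step 3: Set phi(r*) = 0: 2r* - 70 = 0
Step 4: r* = 70/2 = 35 (the number of bidders n = 10 does not enter)

35


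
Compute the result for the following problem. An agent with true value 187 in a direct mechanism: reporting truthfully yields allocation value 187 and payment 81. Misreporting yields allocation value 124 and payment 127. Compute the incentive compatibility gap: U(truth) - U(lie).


Step 1: U(truth) = value - payment = 187 - 81 = 106
Step 2: U(lie) = allocation - payment = 124 - 127 = -3
Step 3: IC gap = 106 - (-3) = 109

109


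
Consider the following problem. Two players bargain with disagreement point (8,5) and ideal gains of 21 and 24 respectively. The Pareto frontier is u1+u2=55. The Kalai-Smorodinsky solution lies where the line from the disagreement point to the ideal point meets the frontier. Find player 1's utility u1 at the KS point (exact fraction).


Step 1: At the KS point, (u1-d1)/r1 = (u2-d2)/r2 = t and u1+u2 = 55
Step 2: u1 = d1 + r1*t and u2 = d2 + r2*t, so (d1 + r1*t) + (d2 + r2*t) = 55
Step 3: t = (55 - 8 - 5)/(21 + 24) = 42/45 = 14/15
Step 4: u1 = d1 + r1*t = 8 + 21 * 14/15 = 138/5
Step 5: (Check: u2 = d2 + r2*t = 137/5; u1+u2 = 138/5 + 137/5 = 55, on the frontier.)

138/5


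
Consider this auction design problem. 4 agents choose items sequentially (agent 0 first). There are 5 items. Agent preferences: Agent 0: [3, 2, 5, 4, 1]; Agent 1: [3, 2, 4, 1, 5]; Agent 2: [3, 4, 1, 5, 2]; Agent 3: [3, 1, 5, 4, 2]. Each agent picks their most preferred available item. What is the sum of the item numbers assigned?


Step 1: Agent 0 picks item 3
Step 2: Agent 1 picks item 2
Step 3: Agent 2 picks item 4
Step 4: Agent 3 picks item 1
Step 5: Sum = 3 + 2 + 4 + 1 = 10

10


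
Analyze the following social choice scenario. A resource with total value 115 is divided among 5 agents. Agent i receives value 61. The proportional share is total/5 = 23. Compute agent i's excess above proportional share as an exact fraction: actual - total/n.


Step 1: Proportional share = 115/5 = 23
Step 2: Agent's actual allocation = 61
Step 3: Excess = 61 - 23 = 38

38


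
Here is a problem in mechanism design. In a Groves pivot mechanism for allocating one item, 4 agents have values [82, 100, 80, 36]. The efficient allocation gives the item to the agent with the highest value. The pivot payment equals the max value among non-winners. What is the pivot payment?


Step 1: The efficient winner is agent 1 with value 100
Step 2: Other agents' values: [82, 80, 36]
Step 3: Pivot payment = max(others) = 82
Step 4: The winner pays 82

82


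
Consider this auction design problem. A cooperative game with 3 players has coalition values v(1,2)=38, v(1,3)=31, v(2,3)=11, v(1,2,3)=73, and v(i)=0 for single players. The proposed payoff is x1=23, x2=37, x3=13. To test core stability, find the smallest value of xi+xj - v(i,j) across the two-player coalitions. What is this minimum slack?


Step 1: Slack for coalition (1,2): x1+x2 - v12 = 60 - 38 = 22
Step 2: Slack for coalition (1,3): x1+x3 - v13 = 36 - 31 = 5
Step 3: Slack for coalition (2,3): x2+x3 - v23 = 50 - 11 = 39
Step 4: Minimum slack = min(22, 5, 39) = 5, attained by (1,3); no pair can gain by deviating, so the allocation is in the core

5


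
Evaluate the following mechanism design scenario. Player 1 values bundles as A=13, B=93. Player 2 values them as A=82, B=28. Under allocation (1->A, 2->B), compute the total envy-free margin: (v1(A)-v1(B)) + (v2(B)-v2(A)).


Step 1: Player 1's margin = v1(A) - v1(B) = 13 - 93 = -80
Step 2: Player 2's margin = v2(B) - v2(A) = 28 - 82 = -54
Step 3: Total margin = -80 + -54 = -134

-134


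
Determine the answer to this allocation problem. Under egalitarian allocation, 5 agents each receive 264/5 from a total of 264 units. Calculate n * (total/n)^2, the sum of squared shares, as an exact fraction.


Step 1: Each agent's share = 264/5
Step 2: Square of each share = (264/5)^2 = 69696/25
Step 3: Sum of squares = 5 * 69696/25 = 69696/5

69696/5


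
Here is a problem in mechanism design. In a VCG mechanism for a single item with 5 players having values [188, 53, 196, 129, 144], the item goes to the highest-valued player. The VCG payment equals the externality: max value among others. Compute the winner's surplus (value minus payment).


Step 1: The winner is the agent with the highest value: agent 2 with value 196
Step 2: Values of other agents: [188, 53, 129, 144]
Step 3: VCG payment = max of others' values = 188
Step 4: Surplus = 196 - 188 = 8

8


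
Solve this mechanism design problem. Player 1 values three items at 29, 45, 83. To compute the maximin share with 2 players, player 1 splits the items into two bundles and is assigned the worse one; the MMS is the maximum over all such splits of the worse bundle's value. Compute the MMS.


Step 1: Item values = 29, 45, 83
Step 2: Enumerate all 2-bundle partitions and take the smaller bundle:
  Partition 1: {29} vs {45,83} -> bundles 29, 128; min = 29
  Partition 2: {45} vs {29,83} -> bundles 45, 112; min = 45
  Partition 3: {83} vs {29,45} -> bundles 83, 74; min = 74
Step 3: MMS = max(29, 45, 74) = 74

74


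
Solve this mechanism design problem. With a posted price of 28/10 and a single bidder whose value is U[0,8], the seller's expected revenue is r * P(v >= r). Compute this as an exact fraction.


Step 1: Posted price r = 14/5, value support [0,8]
Step 2: P(v >= r) = (8 - 14/5)/8 = 13/20
Step 3: Expected revenue = r * P(v >= r) = 14/5 * 13/20
Step 4: Revenue = 91/50

91/50


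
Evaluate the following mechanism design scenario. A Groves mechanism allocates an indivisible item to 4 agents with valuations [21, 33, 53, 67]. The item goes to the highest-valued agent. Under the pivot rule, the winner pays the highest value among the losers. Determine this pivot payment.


Step 1: The efficient winner is agent 3 with value 67
Step 2: Other agents' values: [21, 33, 53]
Step 3: Pivot payment = max(others) = 53
Step 4: The winner pays 53

53


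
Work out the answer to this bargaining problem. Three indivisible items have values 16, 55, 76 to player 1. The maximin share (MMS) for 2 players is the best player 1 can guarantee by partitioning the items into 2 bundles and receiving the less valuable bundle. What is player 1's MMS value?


Step 1: Item values = 16, 55, 76
Step 2: Enumerate all 2-bundle partitions and take the smaller bundle:
  Partition 1: {16} vs {55,76} -> bundles 16, 131; min = 16
  Partition 2: {55} vs {16,76} -> bundles 55, 92; min = 55
  Partition 3: {76} vs {16,55} -> bundles 76, 71; min = 71
Step 3: MMS = max(16, 55, 71) = 71

71


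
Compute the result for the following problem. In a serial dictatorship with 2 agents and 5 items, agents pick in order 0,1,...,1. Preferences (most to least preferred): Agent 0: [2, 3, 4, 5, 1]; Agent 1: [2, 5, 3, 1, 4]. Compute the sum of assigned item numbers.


Step 1: Agent 0 picks item 2
Step 2: Agent 1 picks item 5
Step 3: Sum = 2 + 5 = 7

7


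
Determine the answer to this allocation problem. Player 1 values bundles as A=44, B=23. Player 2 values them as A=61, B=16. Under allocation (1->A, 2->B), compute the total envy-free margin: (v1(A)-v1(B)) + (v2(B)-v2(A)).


Step 1: Player 1's margin = v1(A) - v1(B) = 44 - 23 = 21
Step 2: Player 2's margin = v2(B) - v2(A) = 16 - 61 = -45
Step 3: Total margin = 21 + -45 = -24

-24


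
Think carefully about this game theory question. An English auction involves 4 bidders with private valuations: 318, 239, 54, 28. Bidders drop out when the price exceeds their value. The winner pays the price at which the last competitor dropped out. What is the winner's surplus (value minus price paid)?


Step 1: Identify the highest value: 318
Step 2: Identify the second-highest value: 239
Step 3: The final price = second-highest value = 239
Step 4: Surplus = 318 - 239 = 79

79


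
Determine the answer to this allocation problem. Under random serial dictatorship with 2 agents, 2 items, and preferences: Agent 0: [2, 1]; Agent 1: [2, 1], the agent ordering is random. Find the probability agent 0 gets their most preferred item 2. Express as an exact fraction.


Step 1: Agent 0 wants item 2
Step 2: There are 2 possible orderings of agents
Step 3: In 1 orderings, agent 0 gets item 2
Step 4: Probability = 1/2

1/2


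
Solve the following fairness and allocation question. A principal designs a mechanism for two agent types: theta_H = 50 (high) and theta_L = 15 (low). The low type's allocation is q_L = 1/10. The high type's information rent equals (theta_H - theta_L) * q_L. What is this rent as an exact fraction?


Step 1: theta_H - theta_L = 50 - 15 = 35
Step 2: Information rent = (theta_H - theta_L) * q_L
Step 3: = 35 * 1/10
Step 4: = 7/2

7/2


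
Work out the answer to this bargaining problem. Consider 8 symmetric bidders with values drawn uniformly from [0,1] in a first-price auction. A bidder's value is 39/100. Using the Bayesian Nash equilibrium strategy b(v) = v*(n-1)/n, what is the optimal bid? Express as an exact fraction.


Step 1: The symmetric BNE bidding function is b(v) = v * (n-1) / n
Step 2: Substitute v = 39/100 and n = 8
Step 3: b = 39/100 * 7/8
Step 4: b = 273/800

273/800


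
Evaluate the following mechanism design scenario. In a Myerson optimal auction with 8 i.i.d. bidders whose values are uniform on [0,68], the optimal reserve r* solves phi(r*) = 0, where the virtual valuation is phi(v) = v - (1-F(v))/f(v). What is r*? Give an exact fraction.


Step 1: For U[0,68], F(v) = v/68 and f(v) = 1/68
Step 2: phi(v) = v - (1 - v/68)/(1/68) = v - (68 - v) = 2v - 68
Step 3: Set phi(r*) = 0: 2r* - 68 = 0
Step 4: r* = 68/2 = 34 (the number of bidders n = 8 does not enter)

34


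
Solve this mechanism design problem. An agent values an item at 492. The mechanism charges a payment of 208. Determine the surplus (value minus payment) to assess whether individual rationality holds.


Step 1: Surplus = value - payment = 492 - 208 = 284
Step 2: IR is satisfied (surplus >= 0)

284


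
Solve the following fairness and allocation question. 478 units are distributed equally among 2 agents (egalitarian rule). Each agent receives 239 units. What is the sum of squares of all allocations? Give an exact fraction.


Step 1: Each agent's share = 478/2 = 239
Step 2: Square of each share = (239)^2 = 57121
Step 3: Sum of squares = 2 * 57121 = 114242

114242


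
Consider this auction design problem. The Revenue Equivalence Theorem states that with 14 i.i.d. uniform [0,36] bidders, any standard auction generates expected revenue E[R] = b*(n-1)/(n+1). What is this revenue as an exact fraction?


Step 1: By Revenue Equivalence, expected revenue = b*(n-1)/(n+1)
Step 2: Substituting n = 14, b = 36
Step 3: Revenue = 36*(14-1)/(14+1) = 36*13/15
Step 4: Revenue = 468/15 = 156/5

156/5


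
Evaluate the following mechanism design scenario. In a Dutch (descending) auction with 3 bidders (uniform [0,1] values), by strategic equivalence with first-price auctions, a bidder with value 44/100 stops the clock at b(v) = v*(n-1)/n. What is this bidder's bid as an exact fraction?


Step 1: Dutch auctions are strategically equivalent to first-price auctions
Step 2: The equilibrium bid is b(v) = v*(n-1)/n
Step 3: b = 11/25 * 2/3
Step 4: b = 22/75

22/75


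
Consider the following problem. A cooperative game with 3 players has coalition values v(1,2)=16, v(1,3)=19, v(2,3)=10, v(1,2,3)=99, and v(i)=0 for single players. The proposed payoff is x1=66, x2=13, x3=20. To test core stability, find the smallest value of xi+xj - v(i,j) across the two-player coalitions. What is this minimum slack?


Step 1: Slack for coalition (1,2): x1+x2 - v12 = 79 - 16 = 63
Step 2: Slack for coalition (1,3): x1+x3 - v13 = 86 - 19 = 67
Step 3: Slack for coalition (2,3): x2+x3 - v23 = 33 - 10 = 23
Step 4: Minimum slack = min(63, 67, 23) = 23, attained by (2,3); no pair can gain by deviating, so the allocation is in the core

23


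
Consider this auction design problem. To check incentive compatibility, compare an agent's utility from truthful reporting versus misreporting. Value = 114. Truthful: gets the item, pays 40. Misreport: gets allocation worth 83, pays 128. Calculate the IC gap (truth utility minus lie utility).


Step 1: U(truth) = value - payment = 114 - 40 = 74
Step 2: U(lie) = allocation - payment = 83 - 128 = -45
Step 3: IC gap = 74 - (-45) = 119

119


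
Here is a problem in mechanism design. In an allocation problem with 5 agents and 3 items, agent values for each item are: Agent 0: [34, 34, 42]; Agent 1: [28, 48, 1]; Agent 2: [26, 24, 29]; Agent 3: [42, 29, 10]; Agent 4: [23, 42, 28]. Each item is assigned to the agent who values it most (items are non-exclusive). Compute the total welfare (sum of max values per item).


Step 1: For each item, find the maximum value among all agents.
Step 2: Item 0 -> Agent 3 (value 42)
Step 3: Item 1 -> Agent 1 (value 48)
Step 4: Item 2 -> Agent 0 (value 42)
Step 5: Total welfare = 42 + 48 + 42 = 132

132


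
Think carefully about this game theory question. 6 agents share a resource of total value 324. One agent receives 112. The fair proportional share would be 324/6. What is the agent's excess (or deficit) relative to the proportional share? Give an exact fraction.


Step 1: Proportional share = 324/6 = 54
Step 2: Agent's actual allocation = 112
Step 3: Excess = 112 - 54 = 58

58


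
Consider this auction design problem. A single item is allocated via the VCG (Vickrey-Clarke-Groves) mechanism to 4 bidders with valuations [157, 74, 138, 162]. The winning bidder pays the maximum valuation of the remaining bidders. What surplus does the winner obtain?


Step 1: The winner is the agent with the highest value: agent 3 with value 162
Step 2: Values of other agents: [157, 74, 138]
Step 3: VCG payment = max of others' values = 157
Step 4: Surplus = 162 - 157 = 5

5
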